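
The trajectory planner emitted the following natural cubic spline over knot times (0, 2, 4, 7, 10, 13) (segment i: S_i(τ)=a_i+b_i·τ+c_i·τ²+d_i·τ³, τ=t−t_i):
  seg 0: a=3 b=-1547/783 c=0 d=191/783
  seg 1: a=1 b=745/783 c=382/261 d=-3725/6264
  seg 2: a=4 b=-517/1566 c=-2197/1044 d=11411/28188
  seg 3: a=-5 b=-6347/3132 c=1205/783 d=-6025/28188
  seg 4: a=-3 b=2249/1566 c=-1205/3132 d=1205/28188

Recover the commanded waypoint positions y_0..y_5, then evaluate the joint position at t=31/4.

y_0=3 y_1=1 y_2=4 y_3=-5 y_4=-3 y_5=-1
S(31/4) = -127939/22272

y_0 = S_0(0) = a_0 = 3
y_1 = S_1(0) = a_1 = 1
y_2 = S_2(0) = a_2 = 4
y_3 = S_3(0) = a_3 = -5
y_4 = S_4(0) = a_4 = -3
y_5 = S_4(3) = -1
t_q=31/4 is in segment 3 (τ=3/4); S_3(τ)=-127939/22272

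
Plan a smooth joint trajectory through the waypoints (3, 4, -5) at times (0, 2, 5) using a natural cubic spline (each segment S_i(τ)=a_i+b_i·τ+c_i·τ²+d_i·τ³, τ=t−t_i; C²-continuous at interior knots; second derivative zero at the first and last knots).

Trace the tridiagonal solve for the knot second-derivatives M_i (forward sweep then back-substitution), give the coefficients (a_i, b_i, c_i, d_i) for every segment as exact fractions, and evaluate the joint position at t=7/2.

  seg 0: a=3 b=6/5 c=0 d=-7/40
  seg 1: a=4 b=-9/10 c=-21/20 d=7/60
S(7/2) = 109/160

Δ: Δ0=1/2, Δ1=-3
row 1: diag=10, rhs=-21; c'=3/10, d'=-21/10
back: M1=-21/10
M: M0=0, M1=-21/10, M2=0
seg 0: a=3, c=M0/2=0, d=(M1−M0)/(6·2)=-7/40, b=Δ0−h0·(2M0+M1)/6=6/5
seg 1: a=4, c=M1/2=-21/20, d=(M2−M1)/(6·3)=7/60, b=Δ1−h1·(2M1+M2)/6=-9/10
t_q=7/2 → seg 1, τ=3/2; S=4+-9/10·τ+-21/20·τ²+7/60·τ³=109/160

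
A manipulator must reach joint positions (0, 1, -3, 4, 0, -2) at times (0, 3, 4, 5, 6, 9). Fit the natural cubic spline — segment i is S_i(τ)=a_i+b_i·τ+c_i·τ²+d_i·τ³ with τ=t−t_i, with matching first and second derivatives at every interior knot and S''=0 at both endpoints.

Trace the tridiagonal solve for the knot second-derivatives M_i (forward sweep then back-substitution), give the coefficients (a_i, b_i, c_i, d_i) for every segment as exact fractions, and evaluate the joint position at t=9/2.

Δ: Δ0=1/3, Δ1=-4, Δ2=7, Δ3=-4, Δ4=-2/3
row 1: diag=8, rhs=-26; c'=1/8, d'=-13/4
row 2: denom=4−1·1/8=31/8; d'=(66−1·-13/4)/(31/8)=554/31
row 3: denom=4−1·8/31=116/31; d'=(-66−1·554/31)/(116/31)=-650/29
row 4: denom=8−1·31/116=897/116; d'=(20−1·-650/29)/(897/116)=1640/299
back: M4=1640/299
back: M3=-650/29−31/116·1640/299=-7140/299
back: M2=554/31−8/31·-7140/299=7186/299
back: M1=-13/4−1/8·7186/299=-1870/299
M: M0=0, M1=-1870/299, M2=7186/299, M3=-7140/299, M4=1640/299, M5=0
seg 0: a=0, c=M0/2=0, d=(M1−M0)/(6·3)=-935/2691, b=Δ0−h0·(2M0+M1)/6=3104/897
seg 1: a=1, c=M1/2=-935/299, d=(M2−M1)/(6·1)=4528/897, b=Δ1−h1·(2M1+M2)/6=-5311/897
seg 2: a=-3, c=M2/2=3593/299, d=(M3−M2)/(6·1)=-551/69, b=Δ2−h2·(2M2+M3)/6=2663/897
seg 3: a=4, c=M3/2=-3570/299, d=(M4−M3)/(6·1)=4390/897, b=Δ3−h3·(2M3+M4)/6=2732/897
seg 4: a=0, c=M4/2=820/299, d=(M5−M4)/(6·3)=-820/2691, b=Δ4−h4·(2M4+M5)/6=-5518/897
t_q=9/2 → seg 2, τ=1/2; S=-3+2663/897·τ+3593/299·τ²+-551/69·τ³=51/104

  seg 0: a=0 b=3104/897 c=0 d=-935/2691
  seg 1: a=1 b=-5311/897 c=-935/299 d=4528/897
  seg 2: a=-3 b=2663/897 c=3593/299 d=-551/69
  seg 3: a=4 b=2732/897 c=-3570/299 d=4390/897
  seg 4: a=0 b=-5518/897 c=820/299 d=-820/2691
S(9/2) = 51/104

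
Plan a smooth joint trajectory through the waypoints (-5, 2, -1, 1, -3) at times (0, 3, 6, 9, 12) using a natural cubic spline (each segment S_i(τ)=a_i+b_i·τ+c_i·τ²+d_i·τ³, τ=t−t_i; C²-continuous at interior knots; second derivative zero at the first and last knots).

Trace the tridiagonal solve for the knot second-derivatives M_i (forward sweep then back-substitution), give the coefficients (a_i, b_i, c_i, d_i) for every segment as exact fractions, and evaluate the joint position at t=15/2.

  seg 0: a=-5 b=71/21 c=0 d=-22/189
  seg 1: a=2 b=5/21 c=-22/21 d=40/189
  seg 2: a=-1 b=-1/3 c=6/7 d=-11/63
  seg 3: a=1 b=2/21 c=-5/7 d=5/63
S(15/2) = -9/56

Δ: Δ0=7/3, Δ1=-1, Δ2=2/3, Δ3=-4/3
row 1: diag=12, rhs=-20; c'=1/4, d'=-5/3
row 2: denom=12−3·1/4=45/4; d'=(10−3·-5/3)/(45/4)=4/3
row 3: denom=12−3·4/15=56/5; d'=(-12−3·4/3)/(56/5)=-10/7
back: M3=-10/7
back: M2=4/3−4/15·-10/7=12/7
back: M1=-5/3−1/4·12/7=-44/21
M: M0=0, M1=-44/21, M2=12/7, M3=-10/7, M4=0
seg 0: a=-5, c=M0/2=0, d=(M1−M0)/(6·3)=-22/189, b=Δ0−h0·(2M0+M1)/6=71/21
seg 1: a=2, c=M1/2=-22/21, d=(M2−M1)/(6·3)=40/189, b=Δ1−h1·(2M1+M2)/6=5/21
seg 2: a=-1, c=M2/2=6/7, d=(M3−M2)/(6·3)=-11/63, b=Δ2−h2·(2M2+M3)/6=-1/3
seg 3: a=1, c=M3/2=-5/7, d=(M4−M3)/(6·3)=5/63, b=Δ3−h3·(2M3+M4)/6=2/21
t_q=15/2 → seg 2, τ=3/2; S=-1+-1/3·τ+6/7·τ²+-11/63·τ³=-9/56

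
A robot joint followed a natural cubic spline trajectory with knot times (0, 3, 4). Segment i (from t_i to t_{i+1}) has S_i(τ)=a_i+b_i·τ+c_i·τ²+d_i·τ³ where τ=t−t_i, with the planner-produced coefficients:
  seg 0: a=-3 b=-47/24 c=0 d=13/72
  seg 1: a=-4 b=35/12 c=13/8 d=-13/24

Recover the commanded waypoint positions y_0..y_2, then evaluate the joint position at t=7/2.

y_0 = S_0(0) = a_0 = -3
y_1 = S_1(0) = a_1 = -4
y_2 = S_1(1) = 0
t_q=7/2 is in segment 1 (τ=1/2); S_1(τ)=-141/64

y_0=-3 y_1=-4 y_2=0
S(7/2) = -141/64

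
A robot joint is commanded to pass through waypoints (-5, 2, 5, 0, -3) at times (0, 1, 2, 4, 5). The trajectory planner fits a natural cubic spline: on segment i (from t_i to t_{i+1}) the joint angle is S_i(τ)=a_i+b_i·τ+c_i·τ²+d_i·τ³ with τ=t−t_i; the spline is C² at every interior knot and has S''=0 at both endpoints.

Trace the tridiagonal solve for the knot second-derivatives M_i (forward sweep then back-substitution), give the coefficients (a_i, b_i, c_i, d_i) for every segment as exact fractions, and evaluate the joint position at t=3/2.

  seg 0: a=-5 b=475/61 c=0 d=-48/61
  seg 1: a=2 b=331/61 c=-144/61 d=-4/61
  seg 2: a=5 b=31/61 c=-156/61 d=257/488
  seg 3: a=0 b=-415/122 c=147/244 d=-49/244
S(3/2) = 251/61

Δ: Δ0=7, Δ1=3, Δ2=-5/2, Δ3=-3
row 1: diag=4, rhs=-24; c'=1/4, d'=-6
row 2: denom=6−1·1/4=23/4; d'=(-33−1·-6)/(23/4)=-108/23
row 3: denom=6−2·8/23=122/23; d'=(-3−2·-108/23)/(122/23)=147/122
back: M3=147/122
back: M2=-108/23−8/23·147/122=-312/61
back: M1=-6−1/4·-312/61=-288/61
M: M0=0, M1=-288/61, M2=-312/61, M3=147/122, M4=0
seg 0: a=-5, c=M0/2=0, d=(M1−M0)/(6·1)=-48/61, b=Δ0−h0·(2M0+M1)/6=475/61
seg 1: a=2, c=M1/2=-144/61, d=(M2−M1)/(6·1)=-4/61, b=Δ1−h1·(2M1+M2)/6=331/61
seg 2: a=5, c=M2/2=-156/61, d=(M3−M2)/(6·2)=257/488, b=Δ2−h2·(2M2+M3)/6=31/61
seg 3: a=0, c=M3/2=147/244, d=(M4−M3)/(6·1)=-49/244, b=Δ3−h3·(2M3+M4)/6=-415/122
t_q=3/2 → seg 1, τ=1/2; S=2+331/61·τ+-144/61·τ²+-4/61·τ³=251/61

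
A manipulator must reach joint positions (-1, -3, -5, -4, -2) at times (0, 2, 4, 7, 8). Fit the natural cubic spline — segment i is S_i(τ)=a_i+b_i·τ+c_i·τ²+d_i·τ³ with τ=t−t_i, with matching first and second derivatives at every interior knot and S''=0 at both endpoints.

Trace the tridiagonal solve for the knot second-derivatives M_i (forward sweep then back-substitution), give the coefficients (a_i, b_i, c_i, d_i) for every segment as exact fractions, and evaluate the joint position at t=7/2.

Δ: Δ0=-1, Δ1=-1, Δ2=1/3, Δ3=2
row 1: diag=8, rhs=0; c'=1/4, d'=0
row 2: denom=10−2·1/4=19/2; d'=(8−2·0)/(19/2)=16/19
row 3: denom=8−3·6/19=134/19; d'=(10−3·16/19)/(134/19)=71/67
back: M3=71/67
back: M2=16/19−6/19·71/67=34/67
back: M1=0−1/4·34/67=-17/134
M: M0=0, M1=-17/134, M2=34/67, M3=71/67, M4=0
seg 0: a=-1, c=M0/2=0, d=(M1−M0)/(6·2)=-17/1608, b=Δ0−h0·(2M0+M1)/6=-385/402
seg 1: a=-3, c=M1/2=-17/268, d=(M2−M1)/(6·2)=85/1608, b=Δ1−h1·(2M1+M2)/6=-218/201
seg 2: a=-5, c=M2/2=17/67, d=(M3−M2)/(6·3)=37/1206, b=Δ2−h2·(2M2+M3)/6=-283/402
seg 3: a=-4, c=M3/2=71/134, d=(M4−M3)/(6·1)=-71/402, b=Δ3−h3·(2M3+M4)/6=331/201
t_q=7/2 → seg 1, τ=3/2; S=-3+-218/201·τ+-17/268·τ²+85/1608·τ³=-19687/4288

  seg 0: a=-1 b=-385/402 c=0 d=-17/1608
  seg 1: a=-3 b=-218/201 c=-17/268 d=85/1608
  seg 2: a=-5 b=-283/402 c=17/67 d=37/1206
  seg 3: a=-4 b=331/201 c=71/134 d=-71/402
S(7/2) = -19687/4288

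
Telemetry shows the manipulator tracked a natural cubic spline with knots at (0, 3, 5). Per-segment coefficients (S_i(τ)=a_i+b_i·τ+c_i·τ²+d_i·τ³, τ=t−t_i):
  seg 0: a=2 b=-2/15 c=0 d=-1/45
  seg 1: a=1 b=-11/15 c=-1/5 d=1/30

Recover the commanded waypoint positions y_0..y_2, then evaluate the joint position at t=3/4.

y_0 = S_0(0) = a_0 = 2
y_1 = S_1(0) = a_1 = 1
y_2 = S_1(2) = -1
t_q=3/4 is in segment 0 (τ=3/4); S_0(τ)=121/64

y_0=2 y_1=1 y_2=-1
S(3/4) = 121/64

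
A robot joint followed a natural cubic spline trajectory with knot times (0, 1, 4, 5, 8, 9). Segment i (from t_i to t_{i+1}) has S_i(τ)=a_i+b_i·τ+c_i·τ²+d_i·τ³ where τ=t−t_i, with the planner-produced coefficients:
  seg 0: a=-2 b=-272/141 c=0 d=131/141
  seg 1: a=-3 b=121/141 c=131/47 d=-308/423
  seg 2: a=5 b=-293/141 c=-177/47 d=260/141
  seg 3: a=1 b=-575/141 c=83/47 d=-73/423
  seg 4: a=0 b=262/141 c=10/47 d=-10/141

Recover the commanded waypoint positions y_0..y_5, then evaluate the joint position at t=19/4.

y_0=-2 y_1=-3 y_2=5 y_3=1 y_4=0 y_5=2
S(19/4) = 395/188

y_0 = S_0(0) = a_0 = -2
y_1 = S_1(0) = a_1 = -3
y_2 = S_2(0) = a_2 = 5
y_3 = S_3(0) = a_3 = 1
y_4 = S_4(0) = a_4 = 0
y_5 = S_4(1) = 2
t_q=19/4 is in segment 2 (τ=3/4); S_2(τ)=395/188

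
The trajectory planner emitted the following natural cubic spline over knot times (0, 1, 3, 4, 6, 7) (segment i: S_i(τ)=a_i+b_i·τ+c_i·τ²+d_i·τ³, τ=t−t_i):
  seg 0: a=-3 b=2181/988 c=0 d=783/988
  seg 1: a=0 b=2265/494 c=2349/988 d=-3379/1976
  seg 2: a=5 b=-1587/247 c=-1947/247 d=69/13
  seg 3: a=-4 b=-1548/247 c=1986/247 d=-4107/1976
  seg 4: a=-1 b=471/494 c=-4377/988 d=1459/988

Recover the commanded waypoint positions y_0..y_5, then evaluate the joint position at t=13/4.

y_0 = S_0(0) = a_0 = -3
y_1 = S_1(0) = a_1 = 0
y_2 = S_2(0) = a_2 = 5
y_3 = S_3(0) = a_3 = -4
y_4 = S_4(0) = a_4 = -1
y_5 = S_4(1) = -3
t_q=13/4 is in segment 2 (τ=1/4); S_2(τ)=47171/15808

y_0=-3 y_1=0 y_2=5 y_3=-4 y_4=-1 y_5=-3
S(13/4) = 47171/15808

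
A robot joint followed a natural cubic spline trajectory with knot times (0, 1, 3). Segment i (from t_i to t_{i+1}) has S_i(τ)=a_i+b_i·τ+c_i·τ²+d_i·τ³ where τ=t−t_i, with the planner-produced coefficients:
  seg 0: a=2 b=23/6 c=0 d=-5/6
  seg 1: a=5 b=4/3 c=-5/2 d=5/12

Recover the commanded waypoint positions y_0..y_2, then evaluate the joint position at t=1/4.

y_0=2 y_1=5 y_2=1
S(1/4) = 377/128

y_0 = S_0(0) = a_0 = 2
y_1 = S_1(0) = a_1 = 5
y_2 = S_1(2) = 1
t_q=1/4 is in segment 0 (τ=1/4); S_0(τ)=377/128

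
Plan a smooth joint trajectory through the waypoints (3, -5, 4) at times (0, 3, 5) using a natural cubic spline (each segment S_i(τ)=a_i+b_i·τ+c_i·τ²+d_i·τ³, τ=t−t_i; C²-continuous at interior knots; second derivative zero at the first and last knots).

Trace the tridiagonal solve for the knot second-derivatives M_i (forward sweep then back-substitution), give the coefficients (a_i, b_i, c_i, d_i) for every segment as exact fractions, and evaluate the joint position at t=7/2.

Δ: Δ0=-8/3, Δ1=9/2
row 1: diag=10, rhs=43; c'=1/5, d'=43/10
back: M1=43/10
M: M0=0, M1=43/10, M2=0
seg 0: a=3, c=M0/2=0, d=(M1−M0)/(6·3)=43/180, b=Δ0−h0·(2M0+M1)/6=-289/60
seg 1: a=-5, c=M1/2=43/20, d=(M2−M1)/(6·2)=-43/120, b=Δ1−h1·(2M1+M2)/6=49/30
t_q=7/2 → seg 1, τ=1/2; S=-5+49/30·τ+43/20·τ²+-43/120·τ³=-1181/320

  seg 0: a=3 b=-289/60 c=0 d=43/180
  seg 1: a=-5 b=49/30 c=43/20 d=-43/120
S(7/2) = -1181/320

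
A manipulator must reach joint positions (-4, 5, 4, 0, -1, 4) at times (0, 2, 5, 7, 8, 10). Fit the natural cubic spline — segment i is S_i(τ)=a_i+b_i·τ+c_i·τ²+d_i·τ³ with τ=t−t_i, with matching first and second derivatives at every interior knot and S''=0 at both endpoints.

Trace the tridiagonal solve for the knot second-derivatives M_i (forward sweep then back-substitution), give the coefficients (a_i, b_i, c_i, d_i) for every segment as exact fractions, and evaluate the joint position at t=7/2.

  seg 0: a=-4 b=96143/17670 c=0 d=-4157/17670
  seg 1: a=5 b=46259/17670 c=-4157/2945 d=7559/53010
  seg 2: a=4 b=-17681/8835 c=-151/1178 d=569/8835
  seg 3: a=0 b=-15383/8835 c=1521/5890 d=8533/17670
  seg 4: a=-1 b=3959/17670 c=5027/2945 d=-5027/17670
S(7/2) = 293661/47120

Δ: Δ0=9/2, Δ1=-1/3, Δ2=-2, Δ3=-1, Δ4=5/2
row 1: diag=10, rhs=-29; c'=3/10, d'=-29/10
row 2: denom=10−3·3/10=91/10; d'=(-10−3·-29/10)/(91/10)=-1/7
row 3: denom=6−2·20/91=506/91; d'=(6−2·-1/7)/(506/91)=26/23
row 4: denom=6−1·91/506=2945/506; d'=(21−1·26/23)/(2945/506)=10054/2945
back: M4=10054/2945
back: M3=26/23−91/506·10054/2945=1521/2945
back: M2=-1/7−20/91·1521/2945=-151/589
back: M1=-29/10−3/10·-151/589=-8314/2945
M: M0=0, M1=-8314/2945, M2=-151/589, M3=1521/2945, M4=10054/2945, M5=0
seg 0: a=-4, c=M0/2=0, d=(M1−M0)/(6·2)=-4157/17670, b=Δ0−h0·(2M0+M1)/6=96143/17670
seg 1: a=5, c=M1/2=-4157/2945, d=(M2−M1)/(6·3)=7559/53010, b=Δ1−h1·(2M1+M2)/6=46259/17670
seg 2: a=4, c=M2/2=-151/1178, d=(M3−M2)/(6·2)=569/8835, b=Δ2−h2·(2M2+M3)/6=-17681/8835
seg 3: a=0, c=M3/2=1521/5890, d=(M4−M3)/(6·1)=8533/17670, b=Δ3−h3·(2M3+M4)/6=-15383/8835
seg 4: a=-1, c=M4/2=5027/2945, d=(M5−M4)/(6·2)=-5027/17670, b=Δ4−h4·(2M4+M5)/6=3959/17670
t_q=7/2 → seg 1, τ=3/2; S=5+46259/17670·τ+-4157/2945·τ²+7559/53010·τ³=293661/47120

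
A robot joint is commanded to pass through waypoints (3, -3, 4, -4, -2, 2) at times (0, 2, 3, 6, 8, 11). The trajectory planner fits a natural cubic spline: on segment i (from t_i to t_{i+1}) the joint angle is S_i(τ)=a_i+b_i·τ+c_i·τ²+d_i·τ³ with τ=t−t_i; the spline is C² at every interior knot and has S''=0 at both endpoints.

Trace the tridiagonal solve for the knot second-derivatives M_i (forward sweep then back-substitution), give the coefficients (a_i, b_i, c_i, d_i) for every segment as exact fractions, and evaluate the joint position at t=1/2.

  seg 0: a=3 b=-6887/993 c=0 d=977/993
  seg 1: a=-3 b=4837/993 c=1954/331 d=-3748/993
  seg 2: a=4 b=5317/993 c=-1794/331 d=303/331
  seg 3: a=-4 b=-2432/993 c=933/331 d=-2173/3972
  seg 4: a=-2 b=2245/993 c=-307/662 d=307/5958
S(1/2) = -913/2648

Δ: Δ0=-3, Δ1=7, Δ2=-8/3, Δ3=1, Δ4=4/3
row 1: diag=6, rhs=60; c'=1/6, d'=10
row 2: denom=8−1·1/6=47/6; d'=(-58−1·10)/(47/6)=-408/47
row 3: denom=10−3·18/47=416/47; d'=(22−3·-408/47)/(416/47)=1129/208
row 4: denom=10−2·47/208=993/104; d'=(2−2·1129/208)/(993/104)=-307/331
back: M4=-307/331
back: M3=1129/208−47/208·-307/331=1866/331
back: M2=-408/47−18/47·1866/331=-3588/331
back: M1=10−1/6·-3588/331=3908/331
M: M0=0, M1=3908/331, M2=-3588/331, M3=1866/331, M4=-307/331, M5=0
seg 0: a=3, c=M0/2=0, d=(M1−M0)/(6·2)=977/993, b=Δ0−h0·(2M0+M1)/6=-6887/993
seg 1: a=-3, c=M1/2=1954/331, d=(M2−M1)/(6·1)=-3748/993, b=Δ1−h1·(2M1+M2)/6=4837/993
seg 2: a=4, c=M2/2=-1794/331, d=(M3−M2)/(6·3)=303/331, b=Δ2−h2·(2M2+M3)/6=5317/993
seg 3: a=-4, c=M3/2=933/331, d=(M4−M3)/(6·2)=-2173/3972, b=Δ3−h3·(2M3+M4)/6=-2432/993
seg 4: a=-2, c=M4/2=-307/662, d=(M5−M4)/(6·3)=307/5958, b=Δ4−h4·(2M4+M5)/6=2245/993
t_q=1/2 → seg 0, τ=1/2; S=3+-6887/993·τ+0·τ²+977/993·τ³=-913/2648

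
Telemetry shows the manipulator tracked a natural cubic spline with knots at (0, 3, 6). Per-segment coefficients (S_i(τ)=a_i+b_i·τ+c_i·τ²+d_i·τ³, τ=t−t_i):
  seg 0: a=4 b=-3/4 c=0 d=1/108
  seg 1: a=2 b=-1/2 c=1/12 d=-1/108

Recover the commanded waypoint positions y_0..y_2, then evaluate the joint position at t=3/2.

y_0=4 y_1=2 y_2=1
S(3/2) = 93/32

y_0 = S_0(0) = a_0 = 4
y_1 = S_1(0) = a_1 = 2
y_2 = S_1(3) = 1
t_q=3/2 is in segment 0 (τ=3/2); S_0(τ)=93/32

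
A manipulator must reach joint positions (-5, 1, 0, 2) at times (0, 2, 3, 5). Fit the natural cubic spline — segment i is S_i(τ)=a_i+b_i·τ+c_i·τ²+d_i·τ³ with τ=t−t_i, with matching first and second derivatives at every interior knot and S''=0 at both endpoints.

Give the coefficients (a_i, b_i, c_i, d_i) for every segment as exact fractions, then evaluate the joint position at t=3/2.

Δ: Δ0=3, Δ1=-1, Δ2=1
row 1: diag=6, rhs=-24; c'=1/6, d'=-4
row 2: denom=6−1·1/6=35/6; d'=(12−1·-4)/(35/6)=96/35
back: M2=96/35
back: M1=-4−1/6·96/35=-156/35
M: M0=0, M1=-156/35, M2=96/35, M3=0
seg 0: a=-5, c=M0/2=0, d=(M1−M0)/(6·2)=-13/35, b=Δ0−h0·(2M0+M1)/6=157/35
seg 1: a=1, c=M1/2=-78/35, d=(M2−M1)/(6·1)=6/5, b=Δ1−h1·(2M1+M2)/6=1/35
seg 2: a=0, c=M2/2=48/35, d=(M3−M2)/(6·2)=-8/35, b=Δ2−h2·(2M2+M3)/6=-29/35
t_q=3/2 → seg 0, τ=3/2; S=-5+157/35·τ+0·τ²+-13/35·τ³=19/40

  seg 0: a=-5 b=157/35 c=0 d=-13/35
  seg 1: a=1 b=1/35 c=-78/35 d=6/5
  seg 2: a=0 b=-29/35 c=48/35 d=-8/35
S(3/2) = 19/40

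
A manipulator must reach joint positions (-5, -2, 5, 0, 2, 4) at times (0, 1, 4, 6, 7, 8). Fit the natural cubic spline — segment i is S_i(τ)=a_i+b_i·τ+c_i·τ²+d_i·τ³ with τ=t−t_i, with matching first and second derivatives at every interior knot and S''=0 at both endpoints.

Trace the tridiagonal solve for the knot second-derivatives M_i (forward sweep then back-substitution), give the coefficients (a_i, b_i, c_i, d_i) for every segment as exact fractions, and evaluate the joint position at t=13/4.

Δ: Δ0=3, Δ1=7/3, Δ2=-5/2, Δ3=2, Δ4=2
row 1: diag=8, rhs=-4; c'=3/8, d'=-1/2
row 2: denom=10−3·3/8=71/8; d'=(-29−3·-1/2)/(71/8)=-220/71
row 3: denom=6−2·16/71=394/71; d'=(27−2·-220/71)/(394/71)=2357/394
row 4: denom=4−1·71/394=1505/394; d'=(0−1·2357/394)/(1505/394)=-2357/1505
back: M4=-2357/1505
back: M3=2357/394−71/394·-2357/1505=9428/1505
back: M2=-220/71−16/71·9428/1505=-6788/1505
back: M1=-1/2−3/8·-6788/1505=1793/1505
M: M0=0, M1=1793/1505, M2=-6788/1505, M3=9428/1505, M4=-2357/1505, M5=0
seg 0: a=-5, c=M0/2=0, d=(M1−M0)/(6·1)=1793/9030, b=Δ0−h0·(2M0+M1)/6=25297/9030
seg 1: a=-2, c=M1/2=1793/3010, d=(M2−M1)/(6·3)=-8581/27090, b=Δ1−h1·(2M1+M2)/6=15338/4515
seg 2: a=5, c=M2/2=-3394/1505, d=(M3−M2)/(6·2)=4054/4515, b=Δ2−h2·(2M2+M3)/6=-14279/9030
seg 3: a=0, c=M3/2=4714/1505, d=(M4−M3)/(6·1)=-2357/1806, b=Δ3−h3·(2M3+M4)/6=223/1290
seg 4: a=2, c=M4/2=-2357/3010, d=(M5−M4)/(6·1)=2357/9030, b=Δ4−h4·(2M4+M5)/6=11387/4515
t_q=13/4 → seg 1, τ=9/4; S=-2+15338/4515·τ+1793/3010·τ²+-8581/27090·τ³=973039/192640

  seg 0: a=-5 b=25297/9030 c=0 d=1793/9030
  seg 1: a=-2 b=15338/4515 c=1793/3010 d=-8581/27090
  seg 2: a=5 b=-14279/9030 c=-3394/1505 d=4054/4515
  seg 3: a=0 b=223/1290 c=4714/1505 d=-2357/1806
  seg 4: a=2 b=11387/4515 c=-2357/3010 d=2357/9030
S(13/4) = 973039/192640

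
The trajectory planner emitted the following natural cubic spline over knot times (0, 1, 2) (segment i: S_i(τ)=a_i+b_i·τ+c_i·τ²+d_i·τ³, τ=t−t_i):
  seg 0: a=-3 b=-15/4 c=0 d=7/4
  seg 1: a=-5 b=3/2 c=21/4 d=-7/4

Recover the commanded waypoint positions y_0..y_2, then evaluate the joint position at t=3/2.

y_0 = S_0(0) = a_0 = -3
y_1 = S_1(0) = a_1 = -5
y_2 = S_1(1) = 0
t_q=3/2 is in segment 1 (τ=1/2); S_1(τ)=-101/32

y_0=-3 y_1=-5 y_2=0
S(3/2) = -101/32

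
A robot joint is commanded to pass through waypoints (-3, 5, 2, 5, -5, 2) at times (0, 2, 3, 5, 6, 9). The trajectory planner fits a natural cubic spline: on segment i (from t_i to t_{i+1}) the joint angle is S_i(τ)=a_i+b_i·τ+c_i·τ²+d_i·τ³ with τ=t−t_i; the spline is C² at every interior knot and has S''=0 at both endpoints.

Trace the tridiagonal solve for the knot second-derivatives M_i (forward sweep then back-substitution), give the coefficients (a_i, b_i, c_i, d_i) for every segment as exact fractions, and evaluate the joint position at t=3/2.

  seg 0: a=-3 b=30457/4359 c=0 d=-13021/17436
  seg 1: a=5 b=-8606/4359 c=-13021/2906 d=30121/8718
  seg 2: a=2 b=-4975/8718 c=8550/1453 d=-21137/8718
  seg 3: a=5 b=-53419/8718 c=-12587/1453 d=41761/8718
  seg 4: a=-5 b=-39590/4359 c=16587/2906 d=-1843/2906
S(3/2) = 230635/46496

Δ: Δ0=4, Δ1=-3, Δ2=3/2, Δ3=-10, Δ4=7/3
row 1: diag=6, rhs=-42; c'=1/6, d'=-7
row 2: denom=6−1·1/6=35/6; d'=(27−1·-7)/(35/6)=204/35
row 3: denom=6−2·12/35=186/35; d'=(-69−2·204/35)/(186/35)=-941/62
row 4: denom=8−1·35/186=1453/186; d'=(74−1·-941/62)/(1453/186)=16587/1453
back: M4=16587/1453
back: M3=-941/62−35/186·16587/1453=-25174/1453
back: M2=204/35−12/35·-25174/1453=17100/1453
back: M1=-7−1/6·17100/1453=-13021/1453
M: M0=0, M1=-13021/1453, M2=17100/1453, M3=-25174/1453, M4=16587/1453, M5=0
seg 0: a=-3, c=M0/2=0, d=(M1−M0)/(6·2)=-13021/17436, b=Δ0−h0·(2M0+M1)/6=30457/4359
seg 1: a=5, c=M1/2=-13021/2906, d=(M2−M1)/(6·1)=30121/8718, b=Δ1−h1·(2M1+M2)/6=-8606/4359
seg 2: a=2, c=M2/2=8550/1453, d=(M3−M2)/(6·2)=-21137/8718, b=Δ2−h2·(2M2+M3)/6=-4975/8718
seg 3: a=5, c=M3/2=-12587/1453, d=(M4−M3)/(6·1)=41761/8718, b=Δ3−h3·(2M3+M4)/6=-53419/8718
seg 4: a=-5, c=M4/2=16587/2906, d=(M5−M4)/(6·3)=-1843/2906, b=Δ4−h4·(2M4+M5)/6=-39590/4359
t_q=3/2 → seg 0, τ=3/2; S=-3+30457/4359·τ+0·τ²+-13021/17436·τ³=230635/46496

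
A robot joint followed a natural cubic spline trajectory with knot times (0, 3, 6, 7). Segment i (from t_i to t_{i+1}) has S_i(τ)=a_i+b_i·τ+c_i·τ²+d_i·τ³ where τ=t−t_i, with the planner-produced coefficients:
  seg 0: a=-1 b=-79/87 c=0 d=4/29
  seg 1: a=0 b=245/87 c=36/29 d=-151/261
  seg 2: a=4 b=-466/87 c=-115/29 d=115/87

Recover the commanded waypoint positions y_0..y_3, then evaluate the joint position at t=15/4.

y_0=-1 y_1=0 y_2=4 y_3=-4
S(15/4) = 4763/1856

y_0 = S_0(0) = a_0 = -1
y_1 = S_1(0) = a_1 = 0
y_2 = S_2(0) = a_2 = 4
y_3 = S_2(1) = -4
t_q=15/4 is in segment 1 (τ=3/4); S_1(τ)=4763/1856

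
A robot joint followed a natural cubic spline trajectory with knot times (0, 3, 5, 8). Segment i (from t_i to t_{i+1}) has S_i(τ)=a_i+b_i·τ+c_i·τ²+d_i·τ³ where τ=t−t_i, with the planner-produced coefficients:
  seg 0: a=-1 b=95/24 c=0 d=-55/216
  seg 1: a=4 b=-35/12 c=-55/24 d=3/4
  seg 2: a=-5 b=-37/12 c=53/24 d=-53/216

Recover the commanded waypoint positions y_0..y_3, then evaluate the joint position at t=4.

y_0=-1 y_1=4 y_2=-5 y_3=-1
S(4) = -11/24

y_0 = S_0(0) = a_0 = -1
y_1 = S_1(0) = a_1 = 4
y_2 = S_2(0) = a_2 = -5
y_3 = S_2(3) = -1
t_q=4 is in segment 1 (τ=1); S_1(τ)=-11/24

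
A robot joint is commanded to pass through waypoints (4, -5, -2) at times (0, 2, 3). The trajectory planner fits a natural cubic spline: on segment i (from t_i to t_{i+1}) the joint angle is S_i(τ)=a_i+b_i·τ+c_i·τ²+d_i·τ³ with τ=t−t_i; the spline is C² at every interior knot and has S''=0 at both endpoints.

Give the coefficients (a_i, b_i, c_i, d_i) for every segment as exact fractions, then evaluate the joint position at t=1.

  seg 0: a=4 b=-7 c=0 d=5/8
  seg 1: a=-5 b=1/2 c=15/4 d=-5/4
S(1) = -19/8

Δ: Δ0=-9/2, Δ1=3
row 1: diag=6, rhs=45; c'=1/6, d'=15/2
back: M1=15/2
M: M0=0, M1=15/2, M2=0
seg 0: a=4, c=M0/2=0, d=(M1−M0)/(6·2)=5/8, b=Δ0−h0·(2M0+M1)/6=-7
seg 1: a=-5, c=M1/2=15/4, d=(M2−M1)/(6·1)=-5/4, b=Δ1−h1·(2M1+M2)/6=1/2
t_q=1 → seg 0, τ=1; S=4+-7·τ+0·τ²+5/8·τ³=-19/8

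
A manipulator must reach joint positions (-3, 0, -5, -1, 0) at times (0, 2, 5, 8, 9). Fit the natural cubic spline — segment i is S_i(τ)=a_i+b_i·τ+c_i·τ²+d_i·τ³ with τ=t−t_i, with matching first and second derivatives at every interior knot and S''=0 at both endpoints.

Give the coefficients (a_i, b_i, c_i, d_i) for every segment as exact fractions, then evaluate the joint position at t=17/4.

  seg 0: a=-3 b=949/399 c=0 d=-701/3192
  seg 1: a=0 b=-205/798 c=-701/532 d=451/1596
  seg 2: a=-5 b=-851/1596 c=163/133 d=-107/532
  seg 3: a=-1 b=1109/798 c=-311/532 d=311/1596
S(17/4) = -137211/34048

Δ: Δ0=3/2, Δ1=-5/3, Δ2=4/3, Δ3=1
row 1: diag=10, rhs=-19; c'=3/10, d'=-19/10
row 2: denom=12−3·3/10=111/10; d'=(18−3·-19/10)/(111/10)=79/37
row 3: denom=8−3·10/37=266/37; d'=(-2−3·79/37)/(266/37)=-311/266
back: M3=-311/266
back: M2=79/37−10/37·-311/266=326/133
back: M1=-19/10−3/10·326/133=-701/266
M: M0=0, M1=-701/266, M2=326/133, M3=-311/266, M4=0
seg 0: a=-3, c=M0/2=0, d=(M1−M0)/(6·2)=-701/3192, b=Δ0−h0·(2M0+M1)/6=949/399
seg 1: a=0, c=M1/2=-701/532, d=(M2−M1)/(6·3)=451/1596, b=Δ1−h1·(2M1+M2)/6=-205/798
seg 2: a=-5, c=M2/2=163/133, d=(M3−M2)/(6·3)=-107/532, b=Δ2−h2·(2M2+M3)/6=-851/1596
seg 3: a=-1, c=M3/2=-311/532, d=(M4−M3)/(6·1)=311/1596, b=Δ3−h3·(2M3+M4)/6=1109/798
t_q=17/4 → seg 1, τ=9/4; S=0+-205/798·τ+-701/532·τ²+451/1596·τ³=-137211/34048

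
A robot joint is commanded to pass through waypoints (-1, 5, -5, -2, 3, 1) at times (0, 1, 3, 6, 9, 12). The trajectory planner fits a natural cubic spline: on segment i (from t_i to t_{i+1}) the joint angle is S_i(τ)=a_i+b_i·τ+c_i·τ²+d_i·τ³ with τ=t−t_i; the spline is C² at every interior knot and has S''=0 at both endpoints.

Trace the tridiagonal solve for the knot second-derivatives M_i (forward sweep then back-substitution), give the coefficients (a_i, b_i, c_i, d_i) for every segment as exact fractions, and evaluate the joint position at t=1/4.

Δ: Δ0=6, Δ1=-5, Δ2=1, Δ3=5/3, Δ4=-2/3
row 1: diag=6, rhs=-66; c'=1/3, d'=-11
row 2: denom=10−2·1/3=28/3; d'=(36−2·-11)/(28/3)=87/14
row 3: denom=12−3·9/28=309/28; d'=(4−3·87/14)/(309/28)=-410/309
row 4: denom=12−3·28/103=1152/103; d'=(-14−3·-410/309)/(1152/103)=-43/48
back: M4=-43/48
back: M3=-410/309−28/103·-43/48=-13/12
back: M2=87/14−9/28·-13/12=105/16
back: M1=-11−1/3·105/16=-211/16
M: M0=0, M1=-211/16, M2=105/16, M3=-13/12, M4=-43/48, M5=0
seg 0: a=-1, c=M0/2=0, d=(M1−M0)/(6·1)=-211/96, b=Δ0−h0·(2M0+M1)/6=787/96
seg 1: a=5, c=M1/2=-211/32, d=(M2−M1)/(6·2)=79/48, b=Δ1−h1·(2M1+M2)/6=77/48
seg 2: a=-5, c=M2/2=105/32, d=(M3−M2)/(6·3)=-367/864, b=Δ2−h2·(2M2+M3)/6=-241/48
seg 3: a=-2, c=M3/2=-13/24, d=(M4−M3)/(6·3)=1/96, b=Δ3−h3·(2M3+M4)/6=307/96
seg 4: a=3, c=M4/2=-43/96, d=(M5−M4)/(6·3)=43/864, b=Δ4−h4·(2M4+M5)/6=11/48
t_q=1/4 → seg 0, τ=1/4; S=-1+787/96·τ+0·τ²+-211/96·τ³=2079/2048

  seg 0: a=-1 b=787/96 c=0 d=-211/96
  seg 1: a=5 b=77/48 c=-211/32 d=79/48
  seg 2: a=-5 b=-241/48 c=105/32 d=-367/864
  seg 3: a=-2 b=307/96 c=-13/24 d=1/96
  seg 4: a=3 b=11/48 c=-43/96 d=43/864
S(1/4) = 2079/2048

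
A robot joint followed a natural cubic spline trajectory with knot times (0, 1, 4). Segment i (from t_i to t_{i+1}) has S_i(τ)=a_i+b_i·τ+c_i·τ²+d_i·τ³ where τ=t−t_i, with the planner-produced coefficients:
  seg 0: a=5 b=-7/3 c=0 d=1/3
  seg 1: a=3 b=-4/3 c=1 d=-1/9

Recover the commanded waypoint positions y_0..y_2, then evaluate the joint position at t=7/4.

y_0=5 y_1=3 y_2=5
S(7/4) = 161/64

y_0 = S_0(0) = a_0 = 5
y_1 = S_1(0) = a_1 = 3
y_2 = S_1(3) = 5
t_q=7/4 is in segment 1 (τ=3/4); S_1(τ)=161/64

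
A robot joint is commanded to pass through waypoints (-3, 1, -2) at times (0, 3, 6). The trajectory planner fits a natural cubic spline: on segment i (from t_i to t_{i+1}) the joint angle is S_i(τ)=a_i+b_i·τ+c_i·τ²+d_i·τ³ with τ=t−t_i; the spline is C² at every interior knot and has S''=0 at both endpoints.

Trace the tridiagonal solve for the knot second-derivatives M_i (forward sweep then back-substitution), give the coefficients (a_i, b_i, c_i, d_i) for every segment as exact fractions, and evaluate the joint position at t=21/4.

  seg 0: a=-3 b=23/12 c=0 d=-7/108
  seg 1: a=1 b=1/6 c=-7/12 d=7/108
S(21/4) = -215/256

Δ: Δ0=4/3, Δ1=-1
row 1: diag=12, rhs=-14; c'=1/4, d'=-7/6
back: M1=-7/6
M: M0=0, M1=-7/6, M2=0
seg 0: a=-3, c=M0/2=0, d=(M1−M0)/(6·3)=-7/108, b=Δ0−h0·(2M0+M1)/6=23/12
seg 1: a=1, c=M1/2=-7/12, d=(M2−M1)/(6·3)=7/108, b=Δ1−h1·(2M1+M2)/6=1/6
t_q=21/4 → seg 1, τ=9/4; S=1+1/6·τ+-7/12·τ²+7/108·τ³=-215/256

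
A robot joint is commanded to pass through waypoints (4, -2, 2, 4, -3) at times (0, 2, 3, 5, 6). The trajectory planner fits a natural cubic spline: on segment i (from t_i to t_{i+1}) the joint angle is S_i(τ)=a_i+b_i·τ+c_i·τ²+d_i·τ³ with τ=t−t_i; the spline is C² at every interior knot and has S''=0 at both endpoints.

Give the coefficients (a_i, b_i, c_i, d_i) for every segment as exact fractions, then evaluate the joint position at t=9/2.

Δ: Δ0=-3, Δ1=4, Δ2=1, Δ3=-7
row 1: diag=6, rhs=42; c'=1/6, d'=7
row 2: denom=6−1·1/6=35/6; d'=(-18−1·7)/(35/6)=-30/7
row 3: denom=6−2·12/35=186/35; d'=(-48−2·-30/7)/(186/35)=-230/31
back: M3=-230/31
back: M2=-30/7−12/35·-230/31=-54/31
back: M1=7−1/6·-54/31=226/31
M: M0=0, M1=226/31, M2=-54/31, M3=-230/31, M4=0
seg 0: a=4, c=M0/2=0, d=(M1−M0)/(6·2)=113/186, b=Δ0−h0·(2M0+M1)/6=-505/93
seg 1: a=-2, c=M1/2=113/31, d=(M2−M1)/(6·1)=-140/93, b=Δ1−h1·(2M1+M2)/6=173/93
seg 2: a=2, c=M2/2=-27/31, d=(M3−M2)/(6·2)=-44/93, b=Δ2−h2·(2M2+M3)/6=431/93
seg 3: a=4, c=M3/2=-115/31, d=(M4−M3)/(6·1)=115/93, b=Δ3−h3·(2M3+M4)/6=-421/93
t_q=9/2 → seg 2, τ=3/2; S=2+431/93·τ+-27/31·τ²+-44/93·τ³=669/124

  seg 0: a=4 b=-505/93 c=0 d=113/186
  seg 1: a=-2 b=173/93 c=113/31 d=-140/93
  seg 2: a=2 b=431/93 c=-27/31 d=-44/93
  seg 3: a=4 b=-421/93 c=-115/31 d=115/93
S(9/2) = 669/124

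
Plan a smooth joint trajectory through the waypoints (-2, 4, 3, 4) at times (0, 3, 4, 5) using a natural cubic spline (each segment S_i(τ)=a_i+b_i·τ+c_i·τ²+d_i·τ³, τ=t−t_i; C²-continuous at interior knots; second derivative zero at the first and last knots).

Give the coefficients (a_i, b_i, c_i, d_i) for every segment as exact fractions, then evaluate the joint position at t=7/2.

  seg 0: a=-2 b=104/31 c=0 d=-14/93
  seg 1: a=4 b=-22/31 c=-42/31 d=33/31
  seg 2: a=3 b=-7/31 c=57/31 d=-19/31
S(7/2) = 853/248

Δ: Δ0=2, Δ1=-1, Δ2=1
row 1: diag=8, rhs=-18; c'=1/8, d'=-9/4
row 2: denom=4−1·1/8=31/8; d'=(12−1·-9/4)/(31/8)=114/31
back: M2=114/31
back: M1=-9/4−1/8·114/31=-84/31
M: M0=0, M1=-84/31, M2=114/31, M3=0
seg 0: a=-2, c=M0/2=0, d=(M1−M0)/(6·3)=-14/93, b=Δ0−h0·(2M0+M1)/6=104/31
seg 1: a=4, c=M1/2=-42/31, d=(M2−M1)/(6·1)=33/31, b=Δ1−h1·(2M1+M2)/6=-22/31
seg 2: a=3, c=M2/2=57/31, d=(M3−M2)/(6·1)=-19/31, b=Δ2−h2·(2M2+M3)/6=-7/31
t_q=7/2 → seg 1, τ=1/2; S=4+-22/31·τ+-42/31·τ²+33/31·τ³=853/248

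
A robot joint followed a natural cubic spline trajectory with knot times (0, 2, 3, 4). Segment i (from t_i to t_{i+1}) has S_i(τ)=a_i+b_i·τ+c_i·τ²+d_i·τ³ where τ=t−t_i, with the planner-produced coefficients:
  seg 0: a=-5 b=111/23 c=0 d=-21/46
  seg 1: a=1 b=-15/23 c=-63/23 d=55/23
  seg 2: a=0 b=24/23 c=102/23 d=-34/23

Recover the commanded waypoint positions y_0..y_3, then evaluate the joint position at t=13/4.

y_0 = S_0(0) = a_0 = -5
y_1 = S_1(0) = a_1 = 1
y_2 = S_2(0) = a_2 = 0
y_3 = S_2(1) = 4
t_q=13/4 is in segment 2 (τ=1/4); S_2(τ)=379/736

y_0=-5 y_1=1 y_2=0 y_3=4
S(13/4) = 379/736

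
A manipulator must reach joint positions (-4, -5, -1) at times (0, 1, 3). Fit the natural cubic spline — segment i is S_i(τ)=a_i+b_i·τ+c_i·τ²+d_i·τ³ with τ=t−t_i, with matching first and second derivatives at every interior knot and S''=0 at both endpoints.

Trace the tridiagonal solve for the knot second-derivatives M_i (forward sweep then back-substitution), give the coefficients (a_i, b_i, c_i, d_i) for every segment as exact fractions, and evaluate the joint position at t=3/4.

Δ: Δ0=-1, Δ1=2
row 1: diag=6, rhs=18; c'=1/3, d'=3
back: M1=3
M: M0=0, M1=3, M2=0
seg 0: a=-4, c=M0/2=0, d=(M1−M0)/(6·1)=1/2, b=Δ0−h0·(2M0+M1)/6=-3/2
seg 1: a=-5, c=M1/2=3/2, d=(M2−M1)/(6·2)=-1/4, b=Δ1−h1·(2M1+M2)/6=0
t_q=3/4 → seg 0, τ=3/4; S=-4+-3/2·τ+0·τ²+1/2·τ³=-629/128

  seg 0: a=-4 b=-3/2 c=0 d=1/2
  seg 1: a=-5 b=0 c=3/2 d=-1/4
S(3/4) = -629/128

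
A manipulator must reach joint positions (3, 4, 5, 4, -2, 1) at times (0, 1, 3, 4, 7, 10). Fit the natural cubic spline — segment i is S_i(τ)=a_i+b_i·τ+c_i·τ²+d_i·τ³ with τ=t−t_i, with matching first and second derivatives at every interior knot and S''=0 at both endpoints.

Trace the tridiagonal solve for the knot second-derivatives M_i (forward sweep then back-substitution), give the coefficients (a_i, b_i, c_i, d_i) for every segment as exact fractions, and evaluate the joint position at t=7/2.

  seg 0: a=3 b=229/226 c=0 d=-3/226
  seg 1: a=4 b=110/113 c=-9/226 d=-89/904
  seg 2: a=5 b=-83/226 c=-285/452 d=-1/452
  seg 3: a=4 b=-739/452 c=-72/113 d=233/1356
  seg 4: a=-2 b=-185/226 c=411/452 d=-137/1356
S(7/2) = 16845/3616

Δ: Δ0=1, Δ1=1/2, Δ2=-1, Δ3=-2, Δ4=1
row 1: diag=6, rhs=-3; c'=1/3, d'=-1/2
row 2: denom=6−2·1/3=16/3; d'=(-9−2·-1/2)/(16/3)=-3/2
row 3: denom=8−1·3/16=125/16; d'=(-6−1·-3/2)/(125/16)=-72/125
row 4: denom=12−3·48/125=1356/125; d'=(18−3·-72/125)/(1356/125)=411/226
back: M4=411/226
back: M3=-72/125−48/125·411/226=-144/113
back: M2=-3/2−3/16·-144/113=-285/226
back: M1=-1/2−1/3·-285/226=-9/113
M: M0=0, M1=-9/113, M2=-285/226, M3=-144/113, M4=411/226, M5=0
seg 0: a=3, c=M0/2=0, d=(M1−M0)/(6·1)=-3/226, b=Δ0−h0·(2M0+M1)/6=229/226
seg 1: a=4, c=M1/2=-9/226, d=(M2−M1)/(6·2)=-89/904, b=Δ1−h1·(2M1+M2)/6=110/113
seg 2: a=5, c=M2/2=-285/452, d=(M3−M2)/(6·1)=-1/452, b=Δ2−h2·(2M2+M3)/6=-83/226
seg 3: a=4, c=M3/2=-72/113, d=(M4−M3)/(6·3)=233/1356, b=Δ3−h3·(2M3+M4)/6=-739/452
seg 4: a=-2, c=M4/2=411/452, d=(M5−M4)/(6·3)=-137/1356, b=Δ4−h4·(2M4+M5)/6=-185/226
t_q=7/2 → seg 2, τ=1/2; S=5+-83/226·τ+-285/452·τ²+-1/452·τ³=16845/3616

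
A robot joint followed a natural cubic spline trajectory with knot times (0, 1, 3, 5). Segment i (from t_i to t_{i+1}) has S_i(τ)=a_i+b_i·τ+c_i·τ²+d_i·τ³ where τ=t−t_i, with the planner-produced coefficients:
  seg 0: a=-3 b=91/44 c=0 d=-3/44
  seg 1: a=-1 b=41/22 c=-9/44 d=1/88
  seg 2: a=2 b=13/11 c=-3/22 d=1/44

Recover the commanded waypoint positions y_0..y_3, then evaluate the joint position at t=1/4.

y_0 = S_0(0) = a_0 = -3
y_1 = S_1(0) = a_1 = -1
y_2 = S_2(0) = a_2 = 2
y_3 = S_2(2) = 4
t_q=1/4 is in segment 0 (τ=1/4); S_0(τ)=-6995/2816

y_0=-3 y_1=-1 y_2=2 y_3=4
S(1/4) = -6995/2816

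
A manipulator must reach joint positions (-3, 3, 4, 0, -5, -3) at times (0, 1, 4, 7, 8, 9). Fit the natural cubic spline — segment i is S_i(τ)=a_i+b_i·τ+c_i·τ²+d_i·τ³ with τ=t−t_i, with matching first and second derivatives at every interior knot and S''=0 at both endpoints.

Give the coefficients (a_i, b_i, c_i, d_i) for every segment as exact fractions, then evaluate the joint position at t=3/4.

  seg 0: a=-3 b=5466/803 c=0 d=-648/803
  seg 1: a=3 b=3522/803 c=-1944/803 d=703/1971
  seg 2: a=4 b=-409/803 c=1901/2409 d=-7688/21681
  seg 3: a=0 b=-4295/803 c=-1929/803 d=2209/803
  seg 4: a=-5 b=-1526/803 c=4698/803 d=-1566/803
S(3/4) = 11337/6424

Δ: Δ0=6, Δ1=1/3, Δ2=-4/3, Δ3=-5, Δ4=2
row 1: diag=8, rhs=-34; c'=3/8, d'=-17/4
row 2: denom=12−3·3/8=87/8; d'=(-10−3·-17/4)/(87/8)=22/87
row 3: denom=8−3·8/29=208/29; d'=(-22−3·22/87)/(208/29)=-165/52
row 4: denom=4−1·29/208=803/208; d'=(42−1·-165/52)/(803/208)=9396/803
back: M4=9396/803
back: M3=-165/52−29/208·9396/803=-3858/803
back: M2=22/87−8/29·-3858/803=3802/2409
back: M1=-17/4−3/8·3802/2409=-3888/803
M: M0=0, M1=-3888/803, M2=3802/2409, M3=-3858/803, M4=9396/803, M5=0
seg 0: a=-3, c=M0/2=0, d=(M1−M0)/(6·1)=-648/803, b=Δ0−h0·(2M0+M1)/6=5466/803
seg 1: a=3, c=M1/2=-1944/803, d=(M2−M1)/(6·3)=703/1971, b=Δ1−h1·(2M1+M2)/6=3522/803
seg 2: a=4, c=M2/2=1901/2409, d=(M3−M2)/(6·3)=-7688/21681, b=Δ2−h2·(2M2+M3)/6=-409/803
seg 3: a=0, c=M3/2=-1929/803, d=(M4−M3)/(6·1)=2209/803, b=Δ3−h3·(2M3+M4)/6=-4295/803
seg 4: a=-5, c=M4/2=4698/803, d=(M5−M4)/(6·1)=-1566/803, b=Δ4−h4·(2M4+M5)/6=-1526/803
t_q=3/4 → seg 0, τ=3/4; S=-3+5466/803·τ+0·τ²+-648/803·τ³=11337/6424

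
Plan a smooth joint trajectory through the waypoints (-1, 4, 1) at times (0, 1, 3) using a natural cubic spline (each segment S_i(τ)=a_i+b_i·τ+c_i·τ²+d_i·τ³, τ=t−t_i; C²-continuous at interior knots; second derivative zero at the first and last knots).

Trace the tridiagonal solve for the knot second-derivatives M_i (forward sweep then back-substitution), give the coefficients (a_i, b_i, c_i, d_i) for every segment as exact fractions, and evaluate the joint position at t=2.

Δ: Δ0=5, Δ1=-3/2
row 1: diag=6, rhs=-39; c'=1/3, d'=-13/2
back: M1=-13/2
M: M0=0, M1=-13/2, M2=0
seg 0: a=-1, c=M0/2=0, d=(M1−M0)/(6·1)=-13/12, b=Δ0−h0·(2M0+M1)/6=73/12
seg 1: a=4, c=M1/2=-13/4, d=(M2−M1)/(6·2)=13/24, b=Δ1−h1·(2M1+M2)/6=17/6
t_q=2 → seg 1, τ=1; S=4+17/6·τ+-13/4·τ²+13/24·τ³=33/8

  seg 0: a=-1 b=73/12 c=0 d=-13/12
  seg 1: a=4 b=17/6 c=-13/4 d=13/24
S(2) = 33/8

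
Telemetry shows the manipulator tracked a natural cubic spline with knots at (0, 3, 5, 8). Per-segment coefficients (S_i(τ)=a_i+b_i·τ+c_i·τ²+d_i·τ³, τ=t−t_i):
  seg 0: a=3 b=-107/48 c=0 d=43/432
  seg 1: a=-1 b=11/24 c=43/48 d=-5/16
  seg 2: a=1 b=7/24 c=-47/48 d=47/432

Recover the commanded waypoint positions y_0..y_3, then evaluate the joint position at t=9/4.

y_0 = S_0(0) = a_0 = 3
y_1 = S_1(0) = a_1 = -1
y_2 = S_2(0) = a_2 = 1
y_3 = S_2(3) = -4
t_q=9/4 is in segment 0 (τ=9/4); S_0(τ)=-903/1024

y_0=3 y_1=-1 y_2=1 y_3=-4
S(9/4) = -903/1024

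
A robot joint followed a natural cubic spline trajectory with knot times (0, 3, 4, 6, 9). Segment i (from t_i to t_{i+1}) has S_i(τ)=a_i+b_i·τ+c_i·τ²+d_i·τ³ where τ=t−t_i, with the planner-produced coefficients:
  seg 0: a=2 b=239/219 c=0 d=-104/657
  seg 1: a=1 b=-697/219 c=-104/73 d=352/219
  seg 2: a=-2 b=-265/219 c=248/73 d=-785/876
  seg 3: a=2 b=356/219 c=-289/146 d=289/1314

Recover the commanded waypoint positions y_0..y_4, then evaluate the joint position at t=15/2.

y_0 = S_0(0) = a_0 = 2
y_1 = S_1(0) = a_1 = 1
y_2 = S_2(0) = a_2 = -2
y_3 = S_3(0) = a_3 = 2
y_4 = S_3(3) = -5
t_q=15/2 is in segment 3 (τ=3/2); S_3(τ)=849/1168

y_0=2 y_1=1 y_2=-2 y_3=2 y_4=-5
S(15/2) = 849/1168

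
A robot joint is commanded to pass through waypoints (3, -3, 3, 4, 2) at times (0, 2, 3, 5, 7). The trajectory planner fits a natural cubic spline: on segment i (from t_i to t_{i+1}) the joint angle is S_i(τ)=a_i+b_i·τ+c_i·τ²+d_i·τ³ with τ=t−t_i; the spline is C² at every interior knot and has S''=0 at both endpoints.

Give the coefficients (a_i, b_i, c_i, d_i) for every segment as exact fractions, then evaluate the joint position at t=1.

Δ: Δ0=-3, Δ1=6, Δ2=1/2, Δ3=-1
row 1: diag=6, rhs=54; c'=1/6, d'=9
row 2: denom=6−1·1/6=35/6; d'=(-33−1·9)/(35/6)=-36/5
row 3: denom=8−2·12/35=256/35; d'=(-9−2·-36/5)/(256/35)=189/256
back: M3=189/256
back: M2=-36/5−12/35·189/256=-477/64
back: M1=9−1/6·-477/64=1311/128
M: M0=0, M1=1311/128, M2=-477/64, M3=189/256, M4=0
seg 0: a=3, c=M0/2=0, d=(M1−M0)/(6·2)=437/512, b=Δ0−h0·(2M0+M1)/6=-821/128
seg 1: a=-3, c=M1/2=1311/256, d=(M2−M1)/(6·1)=-755/256, b=Δ1−h1·(2M1+M2)/6=245/64
seg 2: a=3, c=M2/2=-477/128, d=(M3−M2)/(6·2)=699/1024, b=Δ2−h2·(2M2+M3)/6=1337/256
seg 3: a=4, c=M3/2=189/512, d=(M4−M3)/(6·2)=-63/1024, b=Δ3−h3·(2M3+M4)/6=-191/128
t_q=1 → seg 0, τ=1; S=3+-821/128·τ+0·τ²+437/512·τ³=-1311/512

  seg 0: a=3 b=-821/128 c=0 d=437/512
  seg 1: a=-3 b=245/64 c=1311/256 d=-755/256
  seg 2: a=3 b=1337/256 c=-477/128 d=699/1024
  seg 3: a=4 b=-191/128 c=189/512 d=-63/1024
S(1) = -1311/512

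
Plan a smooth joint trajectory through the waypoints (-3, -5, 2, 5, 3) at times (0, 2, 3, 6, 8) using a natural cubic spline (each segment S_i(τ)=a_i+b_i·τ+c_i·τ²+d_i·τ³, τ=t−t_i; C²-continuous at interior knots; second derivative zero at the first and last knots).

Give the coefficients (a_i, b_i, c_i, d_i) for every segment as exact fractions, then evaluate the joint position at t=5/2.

Δ: Δ0=-1, Δ1=7, Δ2=1, Δ3=-1
row 1: diag=6, rhs=48; c'=1/6, d'=8
row 2: denom=8−1·1/6=47/6; d'=(-36−1·8)/(47/6)=-264/47
row 3: denom=10−3·18/47=416/47; d'=(-12−3·-264/47)/(416/47)=57/104
back: M3=57/104
back: M2=-264/47−18/47·57/104=-303/52
back: M1=8−1/6·-303/52=933/104
M: M0=0, M1=933/104, M2=-303/52, M3=57/104, M4=0
seg 0: a=-3, c=M0/2=0, d=(M1−M0)/(6·2)=311/416, b=Δ0−h0·(2M0+M1)/6=-415/104
seg 1: a=-5, c=M1/2=933/208, d=(M2−M1)/(6·1)=-513/208, b=Δ1−h1·(2M1+M2)/6=259/52
seg 2: a=2, c=M2/2=-303/104, d=(M3−M2)/(6·3)=17/48, b=Δ2−h2·(2M2+M3)/6=1363/208
seg 3: a=5, c=M3/2=57/208, d=(M4−M3)/(6·2)=-19/416, b=Δ3−h3·(2M3+M4)/6=-71/52
t_q=5/2 → seg 1, τ=1/2; S=-5+259/52·τ+933/208·τ²+-513/208·τ³=-2823/1664

  seg 0: a=-3 b=-415/104 c=0 d=311/416
  seg 1: a=-5 b=259/52 c=933/208 d=-513/208
  seg 2: a=2 b=1363/208 c=-303/104 d=17/48
  seg 3: a=5 b=-71/52 c=57/208 d=-19/416
S(5/2) = -2823/1664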